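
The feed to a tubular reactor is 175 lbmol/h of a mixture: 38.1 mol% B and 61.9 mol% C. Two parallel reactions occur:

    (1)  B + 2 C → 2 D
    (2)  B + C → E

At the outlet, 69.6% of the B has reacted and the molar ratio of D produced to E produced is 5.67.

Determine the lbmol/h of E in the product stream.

Conversion of B: B consumed = 0.696 × 66.67 = 46.41 lbmol/h = 1ξ₁ + 1ξ₂.
Selectivity: 2ξ₁ / (1ξ₂) = 5.67 → ξ₁ = 2.835 ξ₂.
Substitute: (1·2.835 + 1) ξ₂ = 46.41 → ξ₂ = 12.1 lbmol/h, ξ₁ = 34.31 lbmol/h.
Outlet amounts (n = n₀ + Σ ν·ξ):
  B: 66.67 − 1(34.31) − 1(12.1) = 20.27
  C: 108.3 − 2(34.31) − 1(12.1) = 27.61
  D: 0 + 2(34.31) = 68.61
  E: 0 + 1(12.1) = 12.1

12.1 lbmol/h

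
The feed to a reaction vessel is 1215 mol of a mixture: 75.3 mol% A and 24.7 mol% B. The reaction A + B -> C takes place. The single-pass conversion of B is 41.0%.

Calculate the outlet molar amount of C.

B reacted = 0.41 × 300.1 = 123 mol; ν_B = −1, so ξ = 123/1 = 123 mol.
Outlet amounts (n = n₀ + ν ξ):
  A: 914.9 − 1(123) = 791.9
  B: 300.1 − 1(123) = 177.1
  C: 0 + 1(123) = 123

123 mol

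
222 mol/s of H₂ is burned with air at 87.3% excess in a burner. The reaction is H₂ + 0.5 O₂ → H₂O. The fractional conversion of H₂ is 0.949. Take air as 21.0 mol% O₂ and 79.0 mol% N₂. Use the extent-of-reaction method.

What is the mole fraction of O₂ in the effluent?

Stoichiometric O₂ = 0.5 × 222 = 111 mol/s; O₂ fed = 111 × 1.873 = 207.9 mol/s.
N₂ fed = 207.9 × 79/21 = 782.1 mol/s.
Fuel reacted = 0.949 × 222 → ξ = 210.7 mol/s.
Outlet (n = n₀ + ν ξ):
  H₂: 222 − 1(210.7) = 11.32
  O₂: 207.9 − 0.5(210.7) = 102.6
  N₂: 782.1 (inert)
  H₂O: 0 + 1(210.7) = 210.7
Total out = 1107 mol/s; y_O₂ = 102.6 / 1107 = 0.09268.

0.0927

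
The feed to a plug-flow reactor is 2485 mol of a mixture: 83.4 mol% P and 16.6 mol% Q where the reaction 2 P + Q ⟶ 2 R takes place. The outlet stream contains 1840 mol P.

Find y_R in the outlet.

0.0981

For P: n = n₀ − 2ξ → 1840 = 2072 − 2ξ, giving ξ = 116.2 mol.
Outlet amounts (n = n₀ + ν ξ):
  P: 2072 − 2(116.2) = 1840
  Q: 412.5 − 1(116.2) = 296.3
  R: 0 + 2(116.2) = 232.5
Total out = 2369 mol; y_R = 232.5 / 2369 = 0.09815.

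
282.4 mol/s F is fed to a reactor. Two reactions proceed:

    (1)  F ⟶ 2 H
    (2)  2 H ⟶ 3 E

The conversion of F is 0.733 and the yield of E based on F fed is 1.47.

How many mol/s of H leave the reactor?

137 mol/s

Conversion of F: F consumed = 1ξ₁ = 0.733 × 282.4 → ξ₁ = 207 mol/s.
Yield of E: 3ξ₂ / 282.4 = 1.47 → ξ₂ = 138.4 mol/s.
Outlet amounts (n = n₀ + Σ ν·ξ):
  F: 282.4 − 1(207) = 75.4
  H: 0 + 2(207) − 2(138.4) = 137.2
  E: 0 + 3(138.4) = 415.1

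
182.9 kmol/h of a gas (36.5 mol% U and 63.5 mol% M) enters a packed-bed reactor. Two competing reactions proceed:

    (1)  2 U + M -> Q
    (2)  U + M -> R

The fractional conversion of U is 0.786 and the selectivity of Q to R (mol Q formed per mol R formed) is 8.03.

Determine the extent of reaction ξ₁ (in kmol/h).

ξ₁ = 24.7 kmol/h

Conversion of U: U consumed = 0.786 × 66.76 = 52.47 kmol/h = 2ξ₁ + 1ξ₂.
Selectivity: 1ξ₁ / (1ξ₂) = 8.03 → ξ₁ = 8.03 ξ₂.
Substitute: (2·8.03 + 1) ξ₂ = 52.47 → ξ₂ = 3.076 kmol/h, ξ₁ = 24.7 kmol/h.
Outlet amounts (n = n₀ + Σ ν·ξ):
  U: 66.76 − 2(24.7) − 1(3.076) = 14.29
  M: 116.1 − 1(24.7) − 1(3.076) = 88.37
  Q: 0 + 1(24.7) = 24.7
  R: 0 + 1(3.076) = 3.076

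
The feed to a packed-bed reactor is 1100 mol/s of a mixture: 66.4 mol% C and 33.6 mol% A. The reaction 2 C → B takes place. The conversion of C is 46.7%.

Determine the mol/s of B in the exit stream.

171 mol/s

C reacted = 0.467 × 730.4 = 341.1 mol/s; ν_C = −2, so ξ = 341.1/2 = 170.5 mol/s.
Outlet amounts (n = n₀ + ν ξ):
  C: 730.4 − 2(170.5) = 389.3
  B: 0 + 1(170.5) = 170.5
  A: 369.6 (inert)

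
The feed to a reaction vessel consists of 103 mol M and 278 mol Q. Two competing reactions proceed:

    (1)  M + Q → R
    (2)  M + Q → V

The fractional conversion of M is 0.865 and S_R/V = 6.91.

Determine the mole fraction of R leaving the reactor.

0.267

Conversion of M: M consumed = 0.865 × 103 = 89.09 mol = 1ξ₁ + 1ξ₂.
Selectivity: 1ξ₁ / (1ξ₂) = 6.91 → ξ₁ = 6.91 ξ₂.
Substitute: (1·6.91 + 1) ξ₂ = 89.09 → ξ₂ = 11.26 mol, ξ₁ = 77.83 mol.
Outlet amounts (n = n₀ + Σ ν·ξ):
  M: 103 − 1(77.83) − 1(11.26) = 13.91
  Q: 278 − 1(77.83) − 1(11.26) = 188.9
  R: 0 + 1(77.83) = 77.83
  V: 0 + 1(11.26) = 11.26
Total out = 291.9 mol; y_R = 77.83 / 291.9 = 0.2666.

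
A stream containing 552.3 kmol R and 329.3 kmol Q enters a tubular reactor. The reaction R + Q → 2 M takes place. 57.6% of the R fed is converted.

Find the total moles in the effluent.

R reacted = 0.576 × 552.3 = 318.1 kmol; ν_R = −1, so ξ = 318.1/1 = 318.1 kmol.
Outlet amounts (n = n₀ + ν ξ):
  R: 552.3 − 1(318.1) = 234.2
  Q: 329.3 − 1(318.1) = 11.18
  M: 0 + 2(318.1) = 636.2
Total out = 234.2 + 11.18 + 636.2 = 881.6 kmol.

882 kmol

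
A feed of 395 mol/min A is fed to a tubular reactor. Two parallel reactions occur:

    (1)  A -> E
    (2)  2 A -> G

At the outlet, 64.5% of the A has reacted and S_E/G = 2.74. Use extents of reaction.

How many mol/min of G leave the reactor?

53.8 mol/min

Conversion of A: A consumed = 0.645 × 395 = 254.8 mol/min = 1ξ₁ + 2ξ₂.
Selectivity: 1ξ₁ / (1ξ₂) = 2.74 → ξ₁ = 2.74 ξ₂.
Substitute: (1·2.74 + 2) ξ₂ = 254.8 → ξ₂ = 53.75 mol/min, ξ₁ = 147.3 mol/min.
Outlet amounts (n = n₀ + Σ ν·ξ):
  A: 395 − 1(147.3) − 2(53.75) = 140.2
  E: 0 + 1(147.3) = 147.3
  G: 0 + 1(53.75) = 53.75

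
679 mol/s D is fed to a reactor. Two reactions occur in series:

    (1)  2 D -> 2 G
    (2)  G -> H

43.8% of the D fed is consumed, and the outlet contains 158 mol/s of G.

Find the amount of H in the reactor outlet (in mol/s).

139 mol/s

Conversion of D: D consumed = 2ξ₁ = 0.438 × 679 → ξ₁ = 148.7 mol/s.
G balance: n_G = 0 + 2ξ₁ − 1ξ₂ = 158 → ξ₂ = (2·148.7 − 158)/1 = 139.4 mol/s.
Outlet amounts (n = n₀ + Σ ν·ξ):
  D: 679 − 2(148.7) = 381.6
  G: 0 + 2(148.7) − 1(139.4) = 158
  H: 0 + 1(139.4) = 139.4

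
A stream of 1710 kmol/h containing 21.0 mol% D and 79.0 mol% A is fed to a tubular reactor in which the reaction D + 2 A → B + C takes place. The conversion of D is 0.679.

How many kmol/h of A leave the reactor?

D reacted = 0.679 × 359.1 = 243.8 kmol/h; ν_D = −1, so ξ = 243.8/1 = 243.8 kmol/h.
Outlet amounts (n = n₀ + ν ξ):
  D: 359.1 − 1(243.8) = 115.3
  A: 1351 − 2(243.8) = 863.2
  B: 0 + 1(243.8) = 243.8
  C: 0 + 1(243.8) = 243.8

863 kmol/h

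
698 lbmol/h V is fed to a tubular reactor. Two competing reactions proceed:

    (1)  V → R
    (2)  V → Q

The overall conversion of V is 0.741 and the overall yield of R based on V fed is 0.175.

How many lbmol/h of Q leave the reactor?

395 lbmol/h

Yield of R: 1ξ₁ / 698 = 0.175 → ξ₁ = 122.1 lbmol/h.
Conversion of V: 1ξ₁ + 1ξ₂ = 0.741 × 698 = 517.2 → ξ₂ = 395.1 lbmol/h.
Outlet amounts (n = n₀ + Σ ν·ξ):
  V: 698 − 1(122.1) − 1(395.1) = 180.8
  R: 0 + 1(122.1) = 122.1
  Q: 0 + 1(395.1) = 395.1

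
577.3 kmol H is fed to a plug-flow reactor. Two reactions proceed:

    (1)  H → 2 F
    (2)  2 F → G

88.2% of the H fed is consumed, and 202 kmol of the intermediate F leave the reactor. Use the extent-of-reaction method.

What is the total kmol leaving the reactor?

Conversion of H: H consumed = 1ξ₁ = 0.882 × 577.3 → ξ₁ = 509.2 kmol.
F balance: n_F = 0 + 2ξ₁ − 2ξ₂ = 202 → ξ₂ = (2·509.2 − 202)/2 = 408.2 kmol.
Outlet amounts (n = n₀ + Σ ν·ξ):
  H: 577.3 − 1(509.2) = 68.12
  F: 0 + 2(509.2) − 2(408.2) = 202
  G: 0 + 1(408.2) = 408.2
Total out = 68.12 + 202 + 408.2 = 678.3 kmol.

678 kmol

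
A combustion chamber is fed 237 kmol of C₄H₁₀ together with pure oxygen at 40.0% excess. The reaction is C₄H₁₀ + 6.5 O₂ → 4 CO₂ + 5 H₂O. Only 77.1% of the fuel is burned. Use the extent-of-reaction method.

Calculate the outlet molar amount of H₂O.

914 kmol

Stoichiometric O₂ = 6.5 × 237 = 1540 kmol; O₂ fed = 1540 × 1.400 = 2157 kmol.
Fuel reacted = 0.771 × 237 → ξ = 182.7 kmol.
Outlet (n = n₀ + ν ξ):
  C₄H₁₀: 237 − 1(182.7) = 54.27
  O₂: 2157 − 6.5(182.7) = 969
  CO₂: 0 + 4(182.7) = 730.9
  H₂O: 0 + 5(182.7) = 913.6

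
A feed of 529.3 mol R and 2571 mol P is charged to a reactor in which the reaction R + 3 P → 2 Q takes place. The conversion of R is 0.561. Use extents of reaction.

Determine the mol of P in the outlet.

1680 mol

R reacted = 0.561 × 529.3 = 296.9 mol; ν_R = −1, so ξ = 296.9/1 = 296.9 mol.
Outlet amounts (n = n₀ + ν ξ):
  R: 529.3 − 1(296.9) = 232.4
  P: 2571 − 3(296.9) = 1680
  Q: 0 + 2(296.9) = 593.9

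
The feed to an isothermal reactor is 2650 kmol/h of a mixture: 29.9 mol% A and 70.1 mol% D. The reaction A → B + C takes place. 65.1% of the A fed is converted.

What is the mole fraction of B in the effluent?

A reacted = 0.651 × 792.4 = 515.8 kmol/h; ν_A = −1, so ξ = 515.8/1 = 515.8 kmol/h.
Outlet amounts (n = n₀ + ν ξ):
  A: 792.4 − 1(515.8) = 276.5
  B: 0 + 1(515.8) = 515.8
  C: 0 + 1(515.8) = 515.8
  D: 1858 (inert)
Total out = 3166 kmol/h; y_B = 515.8 / 3166 = 0.1629.

0.163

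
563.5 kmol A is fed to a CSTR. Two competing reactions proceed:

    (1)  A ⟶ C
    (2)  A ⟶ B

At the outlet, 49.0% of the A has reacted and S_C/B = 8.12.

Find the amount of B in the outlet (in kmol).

30.3 kmol

Conversion of A: A consumed = 0.49 × 563.5 = 276.1 kmol = 1ξ₁ + 1ξ₂.
Selectivity: 1ξ₁ / (1ξ₂) = 8.12 → ξ₁ = 8.12 ξ₂.
Substitute: (1·8.12 + 1) ξ₂ = 276.1 → ξ₂ = 30.28 kmol, ξ₁ = 245.8 kmol.
Outlet amounts (n = n₀ + Σ ν·ξ):
  A: 563.5 − 1(245.8) − 1(30.28) = 287.4
  C: 0 + 1(245.8) = 245.8
  B: 0 + 1(30.28) = 30.28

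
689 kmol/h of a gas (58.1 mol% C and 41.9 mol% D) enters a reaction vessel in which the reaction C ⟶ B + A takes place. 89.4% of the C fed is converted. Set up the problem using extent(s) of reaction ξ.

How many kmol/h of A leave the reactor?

C reacted = 0.894 × 400.3 = 357.9 kmol/h; ν_C = −1, so ξ = 357.9/1 = 357.9 kmol/h.
Outlet amounts (n = n₀ + ν ξ):
  C: 400.3 − 1(357.9) = 42.43
  B: 0 + 1(357.9) = 357.9
  A: 0 + 1(357.9) = 357.9
  D: 288.7 (inert)

358 kmol/h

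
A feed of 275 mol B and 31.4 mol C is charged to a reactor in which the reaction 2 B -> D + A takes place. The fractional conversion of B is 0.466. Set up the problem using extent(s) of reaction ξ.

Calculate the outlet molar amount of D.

B reacted = 0.466 × 275 = 128.2 mol; ν_B = −2, so ξ = 128.2/2 = 64.08 mol.
Outlet amounts (n = n₀ + ν ξ):
  B: 275 − 2(64.08) = 146.8
  D: 0 + 1(64.08) = 64.08
  A: 0 + 1(64.08) = 64.08
  C: 31.4 (inert)

64.1 mol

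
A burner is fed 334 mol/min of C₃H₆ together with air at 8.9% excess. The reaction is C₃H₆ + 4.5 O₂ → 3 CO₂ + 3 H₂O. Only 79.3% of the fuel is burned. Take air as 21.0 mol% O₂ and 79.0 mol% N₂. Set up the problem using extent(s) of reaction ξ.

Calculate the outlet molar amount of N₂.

6160 mol/min

Stoichiometric O₂ = 4.5 × 334 = 1503 mol/min; O₂ fed = 1503 × 1.089 = 1637 mol/min.
N₂ fed = 1637 × 79/21 = 6157 mol/min.
Fuel reacted = 0.793 × 334 → ξ = 264.9 mol/min.
Outlet (n = n₀ + ν ξ):
  C₃H₆: 334 − 1(264.9) = 69.14
  O₂: 1637 − 4.5(264.9) = 444.9
  N₂: 6157 (inert)
  CO₂: 0 + 3(264.9) = 794.6
  H₂O: 0 + 3(264.9) = 794.6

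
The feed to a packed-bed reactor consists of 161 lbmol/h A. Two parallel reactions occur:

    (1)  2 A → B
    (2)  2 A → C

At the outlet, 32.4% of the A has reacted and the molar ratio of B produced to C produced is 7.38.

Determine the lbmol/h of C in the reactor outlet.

3.11 lbmol/h

Conversion of A: A consumed = 0.324 × 161 = 52.16 lbmol/h = 2ξ₁ + 2ξ₂.
Selectivity: 1ξ₁ / (1ξ₂) = 7.38 → ξ₁ = 7.38 ξ₂.
Substitute: (2·7.38 + 2) ξ₂ = 52.16 → ξ₂ = 3.112 lbmol/h, ξ₁ = 22.97 lbmol/h.
Outlet amounts (n = n₀ + Σ ν·ξ):
  A: 161 − 2(22.97) − 2(3.112) = 108.8
  B: 0 + 1(22.97) = 22.97
  C: 0 + 1(3.112) = 3.112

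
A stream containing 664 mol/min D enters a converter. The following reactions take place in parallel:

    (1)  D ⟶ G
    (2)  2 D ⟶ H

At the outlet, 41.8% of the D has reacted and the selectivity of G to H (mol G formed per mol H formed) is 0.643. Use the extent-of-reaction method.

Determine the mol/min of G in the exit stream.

Conversion of D: D consumed = 0.418 × 664 = 277.6 mol/min = 1ξ₁ + 2ξ₂.
Selectivity: 1ξ₁ / (1ξ₂) = 0.643 → ξ₁ = 0.643 ξ₂.
Substitute: (1·0.643 + 2) ξ₂ = 277.6 → ξ₂ = 105 mol/min, ξ₁ = 67.52 mol/min.
Outlet amounts (n = n₀ + Σ ν·ξ):
  D: 664 − 1(67.52) − 2(105) = 386.4
  G: 0 + 1(67.52) = 67.52
  H: 0 + 1(105) = 105

67.5 mol/min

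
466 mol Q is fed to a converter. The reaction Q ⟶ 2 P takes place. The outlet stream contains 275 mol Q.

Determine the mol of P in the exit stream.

For Q: n = n₀ − 1ξ → 275 = 466 − 1ξ, giving ξ = 191 mol.
Outlet amounts (n = n₀ + ν ξ):
  Q: 466 − 1(191) = 275
  P: 0 + 2(191) = 382

382 mol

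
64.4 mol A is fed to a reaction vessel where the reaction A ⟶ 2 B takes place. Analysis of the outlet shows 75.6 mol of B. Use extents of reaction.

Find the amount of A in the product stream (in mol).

26.6 mol

For B: n = n₀ + 2ξ → 75.6 = 0 + 2ξ, giving ξ = 37.8 mol.
Outlet amounts (n = n₀ + ν ξ):
  A: 64.4 − 1(37.8) = 26.6
  B: 0 + 2(37.8) = 75.6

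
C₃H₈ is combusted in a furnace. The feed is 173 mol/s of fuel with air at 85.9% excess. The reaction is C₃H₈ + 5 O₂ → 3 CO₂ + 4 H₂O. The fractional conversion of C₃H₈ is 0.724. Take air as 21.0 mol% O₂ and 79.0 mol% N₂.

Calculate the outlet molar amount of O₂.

982 mol/s

Stoichiometric O₂ = 5 × 173 = 865 mol/s; O₂ fed = 865 × 1.859 = 1608 mol/s.
N₂ fed = 1608 × 79/21 = 6049 mol/s.
Fuel reacted = 0.724 × 173 → ξ = 125.3 mol/s.
Outlet (n = n₀ + ν ξ):
  C₃H₈: 173 − 1(125.3) = 47.75
  O₂: 1608 − 5(125.3) = 981.8
  N₂: 6049 (inert)
  CO₂: 0 + 3(125.3) = 375.8
  H₂O: 0 + 4(125.3) = 501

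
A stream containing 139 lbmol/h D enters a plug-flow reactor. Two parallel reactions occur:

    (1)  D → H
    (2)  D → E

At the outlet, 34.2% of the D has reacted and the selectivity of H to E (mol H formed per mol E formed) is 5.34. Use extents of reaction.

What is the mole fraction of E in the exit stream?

Conversion of D: D consumed = 0.342 × 139 = 47.54 lbmol/h = 1ξ₁ + 1ξ₂.
Selectivity: 1ξ₁ / (1ξ₂) = 5.34 → ξ₁ = 5.34 ξ₂.
Substitute: (1·5.34 + 1) ξ₂ = 47.54 → ξ₂ = 7.498 lbmol/h, ξ₁ = 40.04 lbmol/h.
Outlet amounts (n = n₀ + Σ ν·ξ):
  D: 139 − 1(40.04) − 1(7.498) = 91.46
  H: 0 + 1(40.04) = 40.04
  E: 0 + 1(7.498) = 7.498
Total out = 139 lbmol/h; y_E = 7.498 / 139 = 0.05394.

0.0539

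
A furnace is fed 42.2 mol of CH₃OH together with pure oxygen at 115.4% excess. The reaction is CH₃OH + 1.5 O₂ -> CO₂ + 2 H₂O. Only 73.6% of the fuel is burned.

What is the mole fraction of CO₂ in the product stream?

Stoichiometric O₂ = 1.5 × 42.2 = 63.3 mol; O₂ fed = 63.3 × 2.154 = 136.3 mol.
Fuel reacted = 0.736 × 42.2 → ξ = 31.06 mol.
Outlet (n = n₀ + ν ξ):
  CH₃OH: 42.2 − 1(31.06) = 11.14
  O₂: 136.3 − 1.5(31.06) = 89.76
  CO₂: 0 + 1(31.06) = 31.06
  H₂O: 0 + 2(31.06) = 62.12
Total out = 194.1 mol; y_CO₂ = 31.06 / 194.1 = 0.16.

0.16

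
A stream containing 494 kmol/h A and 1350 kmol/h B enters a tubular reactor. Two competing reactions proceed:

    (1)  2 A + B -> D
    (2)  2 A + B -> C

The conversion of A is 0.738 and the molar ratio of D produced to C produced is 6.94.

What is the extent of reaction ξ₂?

Conversion of A: A consumed = 0.738 × 494 = 364.6 kmol/h = 2ξ₁ + 2ξ₂.
Selectivity: 1ξ₁ / (1ξ₂) = 6.94 → ξ₁ = 6.94 ξ₂.
Substitute: (2·6.94 + 2) ξ₂ = 364.6 → ξ₂ = 22.96 kmol/h, ξ₁ = 159.3 kmol/h.
Outlet amounts (n = n₀ + Σ ν·ξ):
  A: 494 − 2(159.3) − 2(22.96) = 129.4
  B: 1350 − 1(159.3) − 1(22.96) = 1168
  D: 0 + 1(159.3) = 159.3
  C: 0 + 1(22.96) = 22.96

ξ₂ = 23 kmol/h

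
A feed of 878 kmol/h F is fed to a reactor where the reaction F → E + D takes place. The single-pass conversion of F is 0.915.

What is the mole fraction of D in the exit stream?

F reacted = 0.915 × 878 = 803.4 kmol/h; ν_F = −1, so ξ = 803.4/1 = 803.4 kmol/h.
Outlet amounts (n = n₀ + ν ξ):
  F: 878 − 1(803.4) = 74.63
  E: 0 + 1(803.4) = 803.4
  D: 0 + 1(803.4) = 803.4
Total out = 1681 kmol/h; y_D = 803.4 / 1681 = 0.4778.

0.478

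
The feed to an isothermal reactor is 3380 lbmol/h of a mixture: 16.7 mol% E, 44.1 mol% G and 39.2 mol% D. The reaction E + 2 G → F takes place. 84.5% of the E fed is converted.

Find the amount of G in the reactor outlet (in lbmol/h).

E reacted = 0.845 × 564.5 = 477 lbmol/h; ν_E = −1, so ξ = 477/1 = 477 lbmol/h.
Outlet amounts (n = n₀ + ν ξ):
  E: 564.5 − 1(477) = 87.49
  G: 1491 − 2(477) = 536.6
  F: 0 + 1(477) = 477
  D: 1325 (inert)

537 lbmol/h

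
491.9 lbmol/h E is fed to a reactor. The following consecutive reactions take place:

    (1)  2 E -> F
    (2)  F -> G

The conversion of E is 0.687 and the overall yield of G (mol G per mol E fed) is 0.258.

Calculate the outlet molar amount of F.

42.1 lbmol/h

Conversion of E: E consumed = 2ξ₁ = 0.687 × 491.9 → ξ₁ = 169 lbmol/h.
Yield of G: 1ξ₂ / 491.9 = 0.258 → ξ₂ = 126.9 lbmol/h.
Outlet amounts (n = n₀ + Σ ν·ξ):
  E: 491.9 − 2(169) = 154
  F: 0 + 1(169) − 1(126.9) = 42.06
  G: 0 + 1(126.9) = 126.9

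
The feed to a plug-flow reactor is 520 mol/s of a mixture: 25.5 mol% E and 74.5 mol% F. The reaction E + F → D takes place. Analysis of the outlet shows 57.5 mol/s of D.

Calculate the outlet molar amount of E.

For D: n = n₀ + 1ξ → 57.5 = 0 + 1ξ, giving ξ = 57.5 mol/s.
Outlet amounts (n = n₀ + ν ξ):
  E: 132.6 − 1(57.5) = 75.1
  F: 387.4 − 1(57.5) = 329.9
  D: 0 + 1(57.5) = 57.5

75.1 mol/s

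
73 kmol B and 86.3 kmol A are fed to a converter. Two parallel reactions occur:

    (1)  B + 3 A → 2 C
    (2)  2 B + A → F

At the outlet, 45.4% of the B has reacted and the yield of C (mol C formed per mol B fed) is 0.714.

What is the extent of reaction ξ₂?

ξ₂ = 3.54 kmol

Yield of C: 2ξ₁ / 73 = 0.714 → ξ₁ = 26.06 kmol.
Conversion of B: 1ξ₁ + 2ξ₂ = 0.454 × 73 = 33.14 → ξ₂ = 3.541 kmol.
Outlet amounts (n = n₀ + Σ ν·ξ):
  B: 73 − 1(26.06) − 2(3.541) = 39.86
  A: 86.3 − 3(26.06) − 1(3.541) = 4.576
  C: 0 + 2(26.06) = 52.12
  F: 0 + 1(3.541) = 3.541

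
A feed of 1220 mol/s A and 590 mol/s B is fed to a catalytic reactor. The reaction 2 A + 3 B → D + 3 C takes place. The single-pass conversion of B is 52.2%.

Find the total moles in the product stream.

1710 mol/s

B reacted = 0.522 × 590 = 308 mol/s; ν_B = −3, so ξ = 308/3 = 102.7 mol/s.
Outlet amounts (n = n₀ + ν ξ):
  A: 1220 − 2(102.7) = 1015
  B: 590 − 3(102.7) = 282
  D: 0 + 1(102.7) = 102.7
  C: 0 + 3(102.7) = 308
Total out = 1015 + 282 + 102.7 + 308 = 1707 mol/s.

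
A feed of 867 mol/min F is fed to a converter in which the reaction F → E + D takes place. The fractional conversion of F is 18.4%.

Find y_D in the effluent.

F reacted = 0.184 × 867 = 159.5 mol/min; ν_F = −1, so ξ = 159.5/1 = 159.5 mol/min.
Outlet amounts (n = n₀ + ν ξ):
  F: 867 − 1(159.5) = 707.5
  E: 0 + 1(159.5) = 159.5
  D: 0 + 1(159.5) = 159.5
Total out = 1027 mol/min; y_D = 159.5 / 1027 = 0.1554.

0.155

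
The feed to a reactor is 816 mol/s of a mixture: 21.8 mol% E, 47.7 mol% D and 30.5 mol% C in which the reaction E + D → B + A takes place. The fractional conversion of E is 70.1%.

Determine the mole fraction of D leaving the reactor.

E reacted = 0.701 × 177.9 = 124.7 mol/s; ν_E = −1, so ξ = 124.7/1 = 124.7 mol/s.
Outlet amounts (n = n₀ + ν ξ):
  E: 177.9 − 1(124.7) = 53.19
  D: 389.2 − 1(124.7) = 264.5
  B: 0 + 1(124.7) = 124.7
  A: 0 + 1(124.7) = 124.7
  C: 248.9 (inert)
Total out = 816 mol/s; y_D = 264.5 / 816 = 0.3242.

0.324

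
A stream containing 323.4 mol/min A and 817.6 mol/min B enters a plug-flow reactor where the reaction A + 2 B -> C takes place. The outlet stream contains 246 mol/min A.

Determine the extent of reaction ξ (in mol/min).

ξ = 77.4 mol/min

For A: n = n₀ − 1ξ → 246 = 323.4 − 1ξ, giving ξ = 77.4 mol/min.
Outlet amounts (n = n₀ + ν ξ):
  A: 323.4 − 1(77.4) = 246
  B: 817.6 − 2(77.4) = 662.8
  C: 0 + 1(77.4) = 77.4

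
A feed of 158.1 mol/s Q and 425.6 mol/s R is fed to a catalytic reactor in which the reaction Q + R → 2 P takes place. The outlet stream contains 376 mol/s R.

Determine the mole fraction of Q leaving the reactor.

0.186

For R: n = n₀ − 1ξ → 376 = 425.6 − 1ξ, giving ξ = 49.6 mol/s.
Outlet amounts (n = n₀ + ν ξ):
  Q: 158.1 − 1(49.6) = 108.5
  R: 425.6 − 1(49.6) = 376
  P: 0 + 2(49.6) = 99.2
Total out = 583.7 mol/s; y_Q = 108.5 / 583.7 = 0.1859.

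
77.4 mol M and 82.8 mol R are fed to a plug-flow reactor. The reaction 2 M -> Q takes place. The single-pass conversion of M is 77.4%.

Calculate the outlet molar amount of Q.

30 mol

M reacted = 0.774 × 77.4 = 59.91 mol; ν_M = −2, so ξ = 59.91/2 = 29.95 mol.
Outlet amounts (n = n₀ + ν ξ):
  M: 77.4 − 2(29.95) = 17.49
  Q: 0 + 1(29.95) = 29.95
  R: 82.8 (inert)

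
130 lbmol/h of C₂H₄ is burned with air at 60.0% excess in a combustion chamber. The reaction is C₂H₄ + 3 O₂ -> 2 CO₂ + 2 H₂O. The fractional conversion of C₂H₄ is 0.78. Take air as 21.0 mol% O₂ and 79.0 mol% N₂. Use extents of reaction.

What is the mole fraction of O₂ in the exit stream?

Stoichiometric O₂ = 3 × 130 = 390 lbmol/h; O₂ fed = 390 × 1.600 = 624 lbmol/h.
N₂ fed = 624 × 79/21 = 2347 lbmol/h.
Fuel reacted = 0.78 × 130 → ξ = 101.4 lbmol/h.
Outlet (n = n₀ + ν ξ):
  C₂H₄: 130 − 1(101.4) = 28.6
  O₂: 624 − 3(101.4) = 319.8
  N₂: 2347 (inert)
  CO₂: 0 + 2(101.4) = 202.8
  H₂O: 0 + 2(101.4) = 202.8
Total out = 3101 lbmol/h; y_O₂ = 319.8 / 3101 = 0.1031.

0.103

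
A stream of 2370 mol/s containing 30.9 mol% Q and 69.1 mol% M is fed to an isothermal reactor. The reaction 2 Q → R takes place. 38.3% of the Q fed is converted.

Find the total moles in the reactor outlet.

Q reacted = 0.383 × 732.3 = 280.5 mol/s; ν_Q = −2, so ξ = 280.5/2 = 140.2 mol/s.
Outlet amounts (n = n₀ + ν ξ):
  Q: 732.3 − 2(140.2) = 451.8
  R: 0 + 1(140.2) = 140.2
  M: 1638 (inert)
Total out = 451.8 + 140.2 + 1638 = 2230 mol/s.

2230 mol/s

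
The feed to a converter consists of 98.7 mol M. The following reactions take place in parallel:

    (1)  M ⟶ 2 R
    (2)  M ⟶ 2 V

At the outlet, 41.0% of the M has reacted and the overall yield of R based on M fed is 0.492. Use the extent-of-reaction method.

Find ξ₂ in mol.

ξ₂ = 16.2 mol

Yield of R: 2ξ₁ / 98.7 = 0.492 → ξ₁ = 24.28 mol.
Conversion of M: 1ξ₁ + 1ξ₂ = 0.41 × 98.7 = 40.47 → ξ₂ = 16.19 mol.
Outlet amounts (n = n₀ + Σ ν·ξ):
  M: 98.7 − 1(24.28) − 1(16.19) = 58.23
  R: 0 + 2(24.28) = 48.56
  V: 0 + 2(16.19) = 32.37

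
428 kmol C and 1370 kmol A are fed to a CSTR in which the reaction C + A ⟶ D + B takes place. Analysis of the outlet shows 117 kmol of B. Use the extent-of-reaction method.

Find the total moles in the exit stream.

For B: n = n₀ + 1ξ → 117 = 0 + 1ξ, giving ξ = 117 kmol.
Outlet amounts (n = n₀ + ν ξ):
  C: 428 − 1(117) = 311
  A: 1370 − 1(117) = 1253
  D: 0 + 1(117) = 117
  B: 0 + 1(117) = 117
Total out = 311 + 1253 + 117 + 117 = 1798 kmol.

1800 kmol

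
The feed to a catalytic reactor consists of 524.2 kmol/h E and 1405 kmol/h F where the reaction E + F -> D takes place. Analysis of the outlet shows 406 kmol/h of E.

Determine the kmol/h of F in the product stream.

1290 kmol/h

For E: n = n₀ − 1ξ → 406 = 524.2 − 1ξ, giving ξ = 118.2 kmol/h.
Outlet amounts (n = n₀ + ν ξ):
  E: 524.2 − 1(118.2) = 406
  F: 1405 − 1(118.2) = 1287
  D: 0 + 1(118.2) = 118.2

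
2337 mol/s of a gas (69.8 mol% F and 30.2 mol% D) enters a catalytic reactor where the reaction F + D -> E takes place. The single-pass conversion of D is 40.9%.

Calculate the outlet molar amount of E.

D reacted = 0.409 × 705.8 = 288.7 mol/s; ν_D = −1, so ξ = 288.7/1 = 288.7 mol/s.
Outlet amounts (n = n₀ + ν ξ):
  F: 1631 − 1(288.7) = 1343
  D: 705.8 − 1(288.7) = 417.1
  E: 0 + 1(288.7) = 288.7

289 mol/s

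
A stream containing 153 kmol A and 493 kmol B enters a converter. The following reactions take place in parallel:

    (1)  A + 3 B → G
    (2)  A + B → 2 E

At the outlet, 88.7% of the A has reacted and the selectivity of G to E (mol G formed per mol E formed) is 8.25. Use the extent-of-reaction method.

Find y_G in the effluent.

0.488

Conversion of A: A consumed = 0.887 × 153 = 135.7 kmol = 1ξ₁ + 1ξ₂.
Selectivity: 1ξ₁ / (2ξ₂) = 8.25 → ξ₁ = 16.5 ξ₂.
Substitute: (1·16.5 + 1) ξ₂ = 135.7 → ξ₂ = 7.755 kmol, ξ₁ = 128 kmol.
Outlet amounts (n = n₀ + Σ ν·ξ):
  A: 153 − 1(128) − 1(7.755) = 17.29
  B: 493 − 3(128) − 1(7.755) = 101.4
  G: 0 + 1(128) = 128
  E: 0 + 2(7.755) = 15.51
Total out = 262.1 kmol; y_G = 128 / 262.1 = 0.4881.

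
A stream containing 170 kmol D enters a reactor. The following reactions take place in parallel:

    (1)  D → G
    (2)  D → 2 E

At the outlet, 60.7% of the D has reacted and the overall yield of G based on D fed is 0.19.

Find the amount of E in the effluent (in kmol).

142 kmol

Yield of G: 1ξ₁ / 170 = 0.19 → ξ₁ = 32.3 kmol.
Conversion of D: 1ξ₁ + 1ξ₂ = 0.607 × 170 = 103.2 → ξ₂ = 70.89 kmol.
Outlet amounts (n = n₀ + Σ ν·ξ):
  D: 170 − 1(32.3) − 1(70.89) = 66.81
  G: 0 + 1(32.3) = 32.3
  E: 0 + 2(70.89) = 141.8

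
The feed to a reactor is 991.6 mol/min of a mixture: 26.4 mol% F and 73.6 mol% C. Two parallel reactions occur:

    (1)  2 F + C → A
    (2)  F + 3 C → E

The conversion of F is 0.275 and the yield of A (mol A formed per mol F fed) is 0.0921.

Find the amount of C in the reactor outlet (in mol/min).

634 mol/min

Yield of A: 1ξ₁ / 261.8 = 0.0921 → ξ₁ = 24.11 mol/min.
Conversion of F: 2ξ₁ + 1ξ₂ = 0.275 × 261.8 = 71.99 → ξ₂ = 23.77 mol/min.
Outlet amounts (n = n₀ + Σ ν·ξ):
  F: 261.8 − 2(24.11) − 1(23.77) = 189.8
  C: 729.8 − 1(24.11) − 3(23.77) = 634.4
  A: 0 + 1(24.11) = 24.11
  E: 0 + 1(23.77) = 23.77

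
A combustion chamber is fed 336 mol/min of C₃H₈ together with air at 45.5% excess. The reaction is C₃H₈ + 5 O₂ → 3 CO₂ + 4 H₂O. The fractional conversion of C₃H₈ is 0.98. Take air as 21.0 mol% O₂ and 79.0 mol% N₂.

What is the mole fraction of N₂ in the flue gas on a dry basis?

Stoichiometric O₂ = 5 × 336 = 1680 mol/min; O₂ fed = 1680 × 1.455 = 2444 mol/min.
N₂ fed = 2444 × 79/21 = 9196 mol/min.
Fuel reacted = 0.98 × 336 → ξ = 329.3 mol/min.
Outlet (n = n₀ + ν ξ):
  C₃H₈: 336 − 1(329.3) = 6.72
  O₂: 2444 − 5(329.3) = 798
  N₂: 9196 (inert)
  CO₂: 0 + 3(329.3) = 987.8
  H₂O: 0 + 4(329.3) = 1317
Dry total = 10990 mol/min; y_N₂ (dry) = 9196 / 10990 = 0.8369.

0.837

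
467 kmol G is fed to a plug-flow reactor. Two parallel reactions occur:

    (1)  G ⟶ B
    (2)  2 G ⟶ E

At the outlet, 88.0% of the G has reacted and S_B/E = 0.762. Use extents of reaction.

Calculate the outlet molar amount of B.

113 kmol

Conversion of G: G consumed = 0.88 × 467 = 411 kmol = 1ξ₁ + 2ξ₂.
Selectivity: 1ξ₁ / (1ξ₂) = 0.762 → ξ₁ = 0.762 ξ₂.
Substitute: (1·0.762 + 2) ξ₂ = 411 → ξ₂ = 148.8 kmol, ξ₁ = 113.4 kmol.
Outlet amounts (n = n₀ + Σ ν·ξ):
  G: 467 − 1(113.4) − 2(148.8) = 56.04
  B: 0 + 1(113.4) = 113.4
  E: 0 + 1(148.8) = 148.8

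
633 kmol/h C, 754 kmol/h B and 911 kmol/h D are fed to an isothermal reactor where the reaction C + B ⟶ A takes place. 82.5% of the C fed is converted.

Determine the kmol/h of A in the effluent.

C reacted = 0.825 × 633 = 522.2 kmol/h; ν_C = −1, so ξ = 522.2/1 = 522.2 kmol/h.
Outlet amounts (n = n₀ + ν ξ):
  C: 633 − 1(522.2) = 110.8
  B: 754 − 1(522.2) = 231.8
  A: 0 + 1(522.2) = 522.2
  D: 911 (inert)

522 kmol/h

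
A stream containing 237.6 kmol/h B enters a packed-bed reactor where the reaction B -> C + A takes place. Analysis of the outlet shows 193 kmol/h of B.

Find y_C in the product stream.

For B: n = n₀ − 1ξ → 193 = 237.6 − 1ξ, giving ξ = 44.6 kmol/h.
Outlet amounts (n = n₀ + ν ξ):
  B: 237.6 − 1(44.6) = 193
  C: 0 + 1(44.6) = 44.6
  A: 0 + 1(44.6) = 44.6
Total out = 282.2 kmol/h; y_C = 44.6 / 282.2 = 0.158.

0.158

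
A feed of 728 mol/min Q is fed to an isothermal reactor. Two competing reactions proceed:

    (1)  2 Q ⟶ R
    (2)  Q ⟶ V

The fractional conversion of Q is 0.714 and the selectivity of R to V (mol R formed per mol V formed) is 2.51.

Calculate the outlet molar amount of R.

217 mol/min

Conversion of Q: Q consumed = 0.714 × 728 = 519.8 mol/min = 2ξ₁ + 1ξ₂.
Selectivity: 1ξ₁ / (1ξ₂) = 2.51 → ξ₁ = 2.51 ξ₂.
Substitute: (2·2.51 + 1) ξ₂ = 519.8 → ξ₂ = 86.34 mol/min, ξ₁ = 216.7 mol/min.
Outlet amounts (n = n₀ + Σ ν·ξ):
  Q: 728 − 2(216.7) − 1(86.34) = 208.2
  R: 0 + 1(216.7) = 216.7
  V: 0 + 1(86.34) = 86.34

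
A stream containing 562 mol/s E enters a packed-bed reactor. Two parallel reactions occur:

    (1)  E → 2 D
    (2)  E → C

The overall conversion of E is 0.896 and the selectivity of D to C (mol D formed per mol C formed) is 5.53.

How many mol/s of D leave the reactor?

740 mol/s

Conversion of E: E consumed = 0.896 × 562 = 503.6 mol/s = 1ξ₁ + 1ξ₂.
Selectivity: 2ξ₁ / (1ξ₂) = 5.53 → ξ₁ = 2.765 ξ₂.
Substitute: (1·2.765 + 1) ξ₂ = 503.6 → ξ₂ = 133.7 mol/s, ξ₁ = 369.8 mol/s.
Outlet amounts (n = n₀ + Σ ν·ξ):
  E: 562 − 1(369.8) − 1(133.7) = 58.45
  D: 0 + 2(369.8) = 739.6
  C: 0 + 1(133.7) = 133.7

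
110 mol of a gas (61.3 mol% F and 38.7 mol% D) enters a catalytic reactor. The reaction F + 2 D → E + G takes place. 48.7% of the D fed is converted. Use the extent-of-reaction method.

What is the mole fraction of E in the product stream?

0.104

D reacted = 0.487 × 42.57 = 20.73 mol; ν_D = −2, so ξ = 20.73/2 = 10.37 mol.
Outlet amounts (n = n₀ + ν ξ):
  F: 67.43 − 1(10.37) = 57.06
  D: 42.57 − 2(10.37) = 21.84
  E: 0 + 1(10.37) = 10.37
  G: 0 + 1(10.37) = 10.37
Total out = 99.63 mol; y_E = 10.37 / 99.63 = 0.104.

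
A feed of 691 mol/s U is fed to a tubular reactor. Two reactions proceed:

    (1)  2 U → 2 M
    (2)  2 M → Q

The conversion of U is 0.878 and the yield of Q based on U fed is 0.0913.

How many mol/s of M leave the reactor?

481 mol/s

Conversion of U: U consumed = 2ξ₁ = 0.878 × 691 → ξ₁ = 303.3 mol/s.
Yield of Q: 1ξ₂ / 691 = 0.0913 → ξ₂ = 63.09 mol/s.
Outlet amounts (n = n₀ + Σ ν·ξ):
  U: 691 − 2(303.3) = 84.3
  M: 0 + 2(303.3) − 2(63.09) = 480.5
  Q: 0 + 1(63.09) = 63.09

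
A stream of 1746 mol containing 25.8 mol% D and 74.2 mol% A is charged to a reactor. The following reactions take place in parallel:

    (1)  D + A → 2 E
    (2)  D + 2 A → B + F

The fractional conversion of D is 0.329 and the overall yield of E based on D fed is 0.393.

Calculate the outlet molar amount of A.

1090 mol

Yield of E: 2ξ₁ / 450.5 = 0.393 → ξ₁ = 88.52 mol.
Conversion of D: 1ξ₁ + 1ξ₂ = 0.329 × 450.5 = 148.2 → ξ₂ = 59.69 mol.
Outlet amounts (n = n₀ + Σ ν·ξ):
  D: 450.5 − 1(88.52) − 1(59.69) = 302.3
  A: 1296 − 1(88.52) − 2(59.69) = 1088
  E: 0 + 2(88.52) = 177
  B: 0 + 1(59.69) = 59.69
  F: 0 + 1(59.69) = 59.69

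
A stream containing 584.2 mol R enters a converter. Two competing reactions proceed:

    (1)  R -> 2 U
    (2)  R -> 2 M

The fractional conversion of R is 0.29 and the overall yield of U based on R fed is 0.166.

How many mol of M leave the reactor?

242 mol

Yield of U: 2ξ₁ / 584.2 = 0.166 → ξ₁ = 48.49 mol.
Conversion of R: 1ξ₁ + 1ξ₂ = 0.29 × 584.2 = 169.4 → ξ₂ = 120.9 mol.
Outlet amounts (n = n₀ + Σ ν·ξ):
  R: 584.2 − 1(48.49) − 1(120.9) = 414.8
  U: 0 + 2(48.49) = 96.98
  M: 0 + 2(120.9) = 241.9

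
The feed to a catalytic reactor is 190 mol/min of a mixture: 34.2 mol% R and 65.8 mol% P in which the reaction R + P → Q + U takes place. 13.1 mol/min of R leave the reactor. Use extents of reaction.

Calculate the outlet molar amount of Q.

51.9 mol/min

For R: n = n₀ − 1ξ → 13.1 = 64.98 − 1ξ, giving ξ = 51.88 mol/min.
Outlet amounts (n = n₀ + ν ξ):
  R: 64.98 − 1(51.88) = 13.1
  P: 125 − 1(51.88) = 73.14
  Q: 0 + 1(51.88) = 51.88
  U: 0 + 1(51.88) = 51.88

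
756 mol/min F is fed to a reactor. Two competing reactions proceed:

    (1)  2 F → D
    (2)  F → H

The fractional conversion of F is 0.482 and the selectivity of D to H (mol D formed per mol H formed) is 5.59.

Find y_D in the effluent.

0.284

Conversion of F: F consumed = 0.482 × 756 = 364.4 mol/min = 2ξ₁ + 1ξ₂.
Selectivity: 1ξ₁ / (1ξ₂) = 5.59 → ξ₁ = 5.59 ξ₂.
Substitute: (2·5.59 + 1) ξ₂ = 364.4 → ξ₂ = 29.92 mol/min, ξ₁ = 167.2 mol/min.
Outlet amounts (n = n₀ + Σ ν·ξ):
  F: 756 − 2(167.2) − 1(29.92) = 391.6
  D: 0 + 1(167.2) = 167.2
  H: 0 + 1(29.92) = 29.92
Total out = 588.8 mol/min; y_D = 167.2 / 588.8 = 0.284.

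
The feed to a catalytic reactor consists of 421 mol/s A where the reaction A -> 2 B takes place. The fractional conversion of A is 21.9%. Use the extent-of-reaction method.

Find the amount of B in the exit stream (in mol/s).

A reacted = 0.219 × 421 = 92.2 mol/s; ν_A = −1, so ξ = 92.2/1 = 92.2 mol/s.
Outlet amounts (n = n₀ + ν ξ):
  A: 421 − 1(92.2) = 328.8
  B: 0 + 2(92.2) = 184.4

184 mol/s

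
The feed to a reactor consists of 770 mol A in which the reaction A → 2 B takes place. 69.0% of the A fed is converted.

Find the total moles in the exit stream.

1300 mol

A reacted = 0.69 × 770 = 531.3 mol; ν_A = −1, so ξ = 531.3/1 = 531.3 mol.
Outlet amounts (n = n₀ + ν ξ):
  A: 770 − 1(531.3) = 238.7
  B: 0 + 2(531.3) = 1063
Total out = 238.7 + 1063 = 1301 mol.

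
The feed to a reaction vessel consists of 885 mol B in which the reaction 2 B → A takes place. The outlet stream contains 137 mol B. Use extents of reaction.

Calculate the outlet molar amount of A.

For B: n = n₀ − 2ξ → 137 = 885 − 2ξ, giving ξ = 374 mol.
Outlet amounts (n = n₀ + ν ξ):
  B: 885 − 2(374) = 137
  A: 0 + 1(374) = 374

374 mol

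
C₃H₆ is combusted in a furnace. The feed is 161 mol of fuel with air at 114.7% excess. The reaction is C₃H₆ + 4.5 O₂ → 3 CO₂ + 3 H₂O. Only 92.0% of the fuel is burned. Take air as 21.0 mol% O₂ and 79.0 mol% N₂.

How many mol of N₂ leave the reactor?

5850 mol

Stoichiometric O₂ = 4.5 × 161 = 724.5 mol; O₂ fed = 724.5 × 2.147 = 1556 mol.
N₂ fed = 1556 × 79/21 = 5852 mol.
Fuel reacted = 0.92 × 161 → ξ = 148.1 mol.
Outlet (n = n₀ + ν ξ):
  C₃H₆: 161 − 1(148.1) = 12.88
  O₂: 1556 − 4.5(148.1) = 889
  N₂: 5852 (inert)
  CO₂: 0 + 3(148.1) = 444.4
  H₂O: 0 + 3(148.1) = 444.4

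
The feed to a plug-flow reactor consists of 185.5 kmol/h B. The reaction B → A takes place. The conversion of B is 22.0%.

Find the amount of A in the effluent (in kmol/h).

40.8 kmol/h

B reacted = 0.22 × 185.5 = 40.81 kmol/h; ν_B = −1, so ξ = 40.81/1 = 40.81 kmol/h.
Outlet amounts (n = n₀ + ν ξ):
  B: 185.5 − 1(40.81) = 144.7
  A: 0 + 1(40.81) = 40.81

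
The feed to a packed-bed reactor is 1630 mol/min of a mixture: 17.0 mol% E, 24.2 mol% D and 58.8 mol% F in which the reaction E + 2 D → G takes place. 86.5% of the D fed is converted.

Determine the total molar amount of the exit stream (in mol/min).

1290 mol/min

D reacted = 0.865 × 394.5 = 341.2 mol/min; ν_D = −2, so ξ = 341.2/2 = 170.6 mol/min.
Outlet amounts (n = n₀ + ν ξ):
  E: 277.1 − 1(170.6) = 106.5
  D: 394.5 − 2(170.6) = 53.25
  G: 0 + 1(170.6) = 170.6
  F: 958.4 (inert)
Total out = 106.5 + 53.25 + 170.6 + 958.4 = 1289 mol/min.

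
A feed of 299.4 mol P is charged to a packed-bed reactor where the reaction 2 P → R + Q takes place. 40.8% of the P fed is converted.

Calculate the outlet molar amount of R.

P reacted = 0.408 × 299.4 = 122.2 mol; ν_P = −2, so ξ = 122.2/2 = 61.08 mol.
Outlet amounts (n = n₀ + ν ξ):
  P: 299.4 − 2(61.08) = 177.2
  R: 0 + 1(61.08) = 61.08
  Q: 0 + 1(61.08) = 61.08

61.1 mol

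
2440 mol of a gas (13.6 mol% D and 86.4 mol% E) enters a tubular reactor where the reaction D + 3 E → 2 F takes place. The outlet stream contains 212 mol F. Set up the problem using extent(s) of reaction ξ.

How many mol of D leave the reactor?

For F: n = n₀ + 2ξ → 212 = 0 + 2ξ, giving ξ = 106 mol.
Outlet amounts (n = n₀ + ν ξ):
  D: 331.8 − 1(106) = 225.8
  E: 2108 − 3(106) = 1790
  F: 0 + 2(106) = 212

226 mol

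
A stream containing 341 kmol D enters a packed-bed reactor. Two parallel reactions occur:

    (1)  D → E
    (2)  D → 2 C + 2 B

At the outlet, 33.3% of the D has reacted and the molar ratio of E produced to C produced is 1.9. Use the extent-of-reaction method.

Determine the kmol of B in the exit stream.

Conversion of D: D consumed = 0.333 × 341 = 113.6 kmol = 1ξ₁ + 1ξ₂.
Selectivity: 1ξ₁ / (2ξ₂) = 1.9 → ξ₁ = 3.8 ξ₂.
Substitute: (1·3.8 + 1) ξ₂ = 113.6 → ξ₂ = 23.66 kmol, ξ₁ = 89.9 kmol.
Outlet amounts (n = n₀ + Σ ν·ξ):
  D: 341 − 1(89.9) − 1(23.66) = 227.4
  E: 0 + 1(89.9) = 89.9
  C: 0 + 2(23.66) = 47.31
  B: 0 + 2(23.66) = 47.31

47.3 kmol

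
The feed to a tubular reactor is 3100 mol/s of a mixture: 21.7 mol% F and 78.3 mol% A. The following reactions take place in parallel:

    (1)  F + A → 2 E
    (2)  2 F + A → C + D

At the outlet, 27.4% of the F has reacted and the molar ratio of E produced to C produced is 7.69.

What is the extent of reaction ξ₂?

ξ₂ = 31.5 mol/s

Conversion of F: F consumed = 0.274 × 672.7 = 184.3 mol/s = 1ξ₁ + 2ξ₂.
Selectivity: 2ξ₁ / (1ξ₂) = 7.69 → ξ₁ = 3.845 ξ₂.
Substitute: (1·3.845 + 2) ξ₂ = 184.3 → ξ₂ = 31.53 mol/s, ξ₁ = 121.3 mol/s.
Outlet amounts (n = n₀ + Σ ν·ξ):
  F: 672.7 − 1(121.3) − 2(31.53) = 488.4
  A: 2427 − 1(121.3) − 1(31.53) = 2275
  E: 0 + 2(121.3) = 242.5
  C: 0 + 1(31.53) = 31.53
  D: 0 + 1(31.53) = 31.53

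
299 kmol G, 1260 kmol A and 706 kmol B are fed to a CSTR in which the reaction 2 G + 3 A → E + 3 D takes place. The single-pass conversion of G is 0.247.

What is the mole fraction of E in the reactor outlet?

0.0166

G reacted = 0.247 × 299 = 73.85 kmol; ν_G = −2, so ξ = 73.85/2 = 36.93 kmol.
Outlet amounts (n = n₀ + ν ξ):
  G: 299 − 2(36.93) = 225.1
  A: 1260 − 3(36.93) = 1149
  E: 0 + 1(36.93) = 36.93
  D: 0 + 3(36.93) = 110.8
  B: 706 (inert)
Total out = 2228 kmol; y_E = 36.93 / 2228 = 0.01657.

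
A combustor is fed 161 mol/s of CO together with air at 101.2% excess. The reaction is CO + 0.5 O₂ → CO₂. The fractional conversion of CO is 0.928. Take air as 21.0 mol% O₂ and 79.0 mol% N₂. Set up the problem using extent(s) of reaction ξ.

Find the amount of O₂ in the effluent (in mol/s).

87.3 mol/s

Stoichiometric O₂ = 0.5 × 161 = 80.5 mol/s; O₂ fed = 80.5 × 2.012 = 162 mol/s.
N₂ fed = 162 × 79/21 = 609.3 mol/s.
Fuel reacted = 0.928 × 161 → ξ = 149.4 mol/s.
Outlet (n = n₀ + ν ξ):
  CO: 161 − 1(149.4) = 11.59
  O₂: 162 − 0.5(149.4) = 87.26
  N₂: 609.3 (inert)
  CO₂: 0 + 1(149.4) = 149.4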